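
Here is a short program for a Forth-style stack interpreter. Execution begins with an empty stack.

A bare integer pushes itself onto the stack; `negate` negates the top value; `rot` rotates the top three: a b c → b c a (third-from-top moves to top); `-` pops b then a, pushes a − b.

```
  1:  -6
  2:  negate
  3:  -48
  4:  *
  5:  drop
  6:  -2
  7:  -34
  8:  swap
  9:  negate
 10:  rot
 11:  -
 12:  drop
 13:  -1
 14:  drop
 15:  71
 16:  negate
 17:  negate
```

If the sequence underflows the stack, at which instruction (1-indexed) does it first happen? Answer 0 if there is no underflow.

-6     → [-6]
negate → [6]
-48    → [6, -48]
*      → [-288]
drop   → []
-2     → [-2]
-34    → [-2, -34]
swap   → [-34, -2]
negate → [-34, 2]
rot  — needs 3 operands, stack has 2 → underflow

10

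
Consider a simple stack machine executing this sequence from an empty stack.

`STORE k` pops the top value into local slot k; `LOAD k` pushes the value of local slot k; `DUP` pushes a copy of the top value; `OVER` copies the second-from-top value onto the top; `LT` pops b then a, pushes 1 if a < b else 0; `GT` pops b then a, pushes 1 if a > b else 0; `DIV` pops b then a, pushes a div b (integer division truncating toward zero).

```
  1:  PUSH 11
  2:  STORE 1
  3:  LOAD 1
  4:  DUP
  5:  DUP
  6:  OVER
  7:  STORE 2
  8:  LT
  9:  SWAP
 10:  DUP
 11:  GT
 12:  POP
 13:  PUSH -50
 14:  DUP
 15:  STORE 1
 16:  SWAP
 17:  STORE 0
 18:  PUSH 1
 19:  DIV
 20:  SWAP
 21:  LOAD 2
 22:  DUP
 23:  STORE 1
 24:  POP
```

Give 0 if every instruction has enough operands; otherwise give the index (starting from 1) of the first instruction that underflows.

PUSH 11  : 11
STORE 1  : (empty)
LOAD 1   : 11
DUP      : 11 11
DUP      : 11 11 11
OVER     : 11 11 11 11
STORE 2  : 11 11 11
LT       : 11 0
SWAP     : 0 11
DUP      : 0 11 11
GT       : 0 0
POP      : 0
PUSH -50 : 0 -50
DUP      : 0 -50 -50
STORE 1  : 0 -50
SWAP     : -50 0
STORE 0  : -50
PUSH 1   : -50 1
DIV      : -50
SWAP  — needs 2 operands, stack has 1 → underflow

20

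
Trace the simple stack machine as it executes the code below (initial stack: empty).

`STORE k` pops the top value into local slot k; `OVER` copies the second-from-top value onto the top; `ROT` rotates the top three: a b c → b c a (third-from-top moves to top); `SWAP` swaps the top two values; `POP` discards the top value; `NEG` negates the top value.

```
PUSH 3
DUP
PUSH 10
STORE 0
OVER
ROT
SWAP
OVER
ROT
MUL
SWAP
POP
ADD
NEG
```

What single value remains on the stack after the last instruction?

PUSH 3  → [3]
DUP     → [3, 3]
PUSH 10 → [3, 3, 10]
STORE 0 → [3, 3]
OVER    → [3, 3, 3]
ROT     → [3, 3, 3]
SWAP    → [3, 3, 3]
OVER    → [3, 3, 3, 3]
ROT     → [3, 3, 3, 3]
MUL     → [3, 3, 9]
SWAP    → [3, 9, 3]
POP     → [3, 9]
ADD     → [12]
NEG     → [-12]

-12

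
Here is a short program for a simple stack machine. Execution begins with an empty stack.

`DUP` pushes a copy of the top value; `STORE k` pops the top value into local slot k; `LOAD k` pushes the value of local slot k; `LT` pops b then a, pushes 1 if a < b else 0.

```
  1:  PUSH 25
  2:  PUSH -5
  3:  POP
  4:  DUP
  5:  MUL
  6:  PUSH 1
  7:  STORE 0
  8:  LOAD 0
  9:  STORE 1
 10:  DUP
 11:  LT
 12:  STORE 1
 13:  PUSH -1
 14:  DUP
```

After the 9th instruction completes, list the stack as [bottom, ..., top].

[625]

PUSH 25 -> 25
PUSH -5 -> 25 -5
POP     -> 25
DUP     -> 25 25
MUL     -> 625
PUSH 1  -> 625 1
STORE 0 -> 625
LOAD 0  -> 625 1
STORE 1 -> 625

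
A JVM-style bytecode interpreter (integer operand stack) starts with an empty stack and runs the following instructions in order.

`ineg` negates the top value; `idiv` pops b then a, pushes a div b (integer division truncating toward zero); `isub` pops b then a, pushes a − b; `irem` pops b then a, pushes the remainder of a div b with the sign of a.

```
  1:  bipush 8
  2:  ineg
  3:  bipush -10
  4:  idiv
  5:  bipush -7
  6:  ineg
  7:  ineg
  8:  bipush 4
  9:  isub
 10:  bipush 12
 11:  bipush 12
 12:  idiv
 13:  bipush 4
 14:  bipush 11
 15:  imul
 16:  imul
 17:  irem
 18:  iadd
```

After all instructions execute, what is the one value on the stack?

-11

bipush 8   -> 8
ineg       -> -8
bipush -10 -> -8 -10
idiv       -> 0
bipush -7  -> 0 -7
ineg       -> 0 7
ineg       -> 0 -7
bipush 4   -> 0 -7 4
isub       -> 0 -11
bipush 12  -> 0 -11 12
bipush 12  -> 0 -11 12 12
idiv       -> 0 -11 1
bipush 4   -> 0 -11 1 4
bipush 11  -> 0 -11 1 4 11
imul       -> 0 -11 1 44
imul       -> 0 -11 44
irem       -> 0 -11
iadd       -> -11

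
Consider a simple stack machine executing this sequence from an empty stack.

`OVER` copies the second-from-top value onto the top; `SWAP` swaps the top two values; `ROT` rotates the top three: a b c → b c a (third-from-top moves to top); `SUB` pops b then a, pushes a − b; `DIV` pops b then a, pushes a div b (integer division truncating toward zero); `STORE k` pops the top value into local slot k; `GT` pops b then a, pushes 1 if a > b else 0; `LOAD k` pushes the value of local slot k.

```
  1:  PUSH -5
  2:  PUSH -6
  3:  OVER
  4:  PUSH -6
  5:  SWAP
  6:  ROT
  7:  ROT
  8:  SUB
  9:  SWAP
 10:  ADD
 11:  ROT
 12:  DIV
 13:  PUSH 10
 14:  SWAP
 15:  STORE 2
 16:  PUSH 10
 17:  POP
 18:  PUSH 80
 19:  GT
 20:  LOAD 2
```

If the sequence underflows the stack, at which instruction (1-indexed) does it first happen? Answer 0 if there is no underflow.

11

PUSH -5 -> -5
PUSH -6 -> -5 -6
OVER    -> -5 -6 -5
PUSH -6 -> -5 -6 -5 -6
SWAP    -> -5 -6 -6 -5
ROT     -> -5 -6 -5 -6
ROT     -> -5 -5 -6 -6
SUB     -> -5 -5 0
SWAP    -> -5 0 -5
ADD     -> -5 -5
ROT  — needs 3 operands, stack has 2 → underflow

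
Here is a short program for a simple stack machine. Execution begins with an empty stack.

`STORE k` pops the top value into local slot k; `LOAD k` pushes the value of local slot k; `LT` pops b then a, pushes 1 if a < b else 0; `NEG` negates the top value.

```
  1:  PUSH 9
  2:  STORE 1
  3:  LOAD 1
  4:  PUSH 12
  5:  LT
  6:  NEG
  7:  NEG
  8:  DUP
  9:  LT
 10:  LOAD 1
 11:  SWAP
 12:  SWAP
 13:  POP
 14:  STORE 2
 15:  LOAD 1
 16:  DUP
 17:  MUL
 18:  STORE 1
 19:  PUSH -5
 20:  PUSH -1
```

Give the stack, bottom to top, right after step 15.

PUSH 9  : 9
STORE 1 : (empty)
LOAD 1  : 9
PUSH 12 : 9 12
LT      : 1
NEG     : -1
NEG     : 1
DUP     : 1 1
LT      : 0
LOAD 1  : 0 9
SWAP    : 9 0
SWAP    : 0 9
POP     : 0
STORE 2 : (empty)
LOAD 1  : 9

[9]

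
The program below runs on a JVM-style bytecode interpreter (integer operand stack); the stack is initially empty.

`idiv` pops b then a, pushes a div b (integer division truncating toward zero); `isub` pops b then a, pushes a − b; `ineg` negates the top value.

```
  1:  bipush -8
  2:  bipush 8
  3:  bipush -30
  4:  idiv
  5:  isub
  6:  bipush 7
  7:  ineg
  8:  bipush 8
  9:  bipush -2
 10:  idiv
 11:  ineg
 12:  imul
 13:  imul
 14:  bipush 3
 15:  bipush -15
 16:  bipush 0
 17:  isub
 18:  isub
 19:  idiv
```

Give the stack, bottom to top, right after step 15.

[224, 3, -15]

bipush -8  -> -8
bipush 8   -> -8 8
bipush -30 -> -8 8 -30
idiv       -> -8 0
isub       -> -8
bipush 7   -> -8 7
ineg       -> -8 -7
bipush 8   -> -8 -7 8
bipush -2  -> -8 -7 8 -2
idiv       -> -8 -7 -4
ineg       -> -8 -7 4
imul       -> -8 -28
imul       -> 224
bipush 3   -> 224 3
bipush -15 -> 224 3 -15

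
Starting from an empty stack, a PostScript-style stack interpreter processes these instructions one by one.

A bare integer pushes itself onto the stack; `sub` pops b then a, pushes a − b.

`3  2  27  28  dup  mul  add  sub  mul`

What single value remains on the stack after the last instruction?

3   : 3
2   : 3 2
27  : 3 2 27
28  : 3 2 27 28
dup : 3 2 27 28 28
mul : 3 2 27 784
add : 3 2 811
sub : 3 -809
mul : -2427

-2427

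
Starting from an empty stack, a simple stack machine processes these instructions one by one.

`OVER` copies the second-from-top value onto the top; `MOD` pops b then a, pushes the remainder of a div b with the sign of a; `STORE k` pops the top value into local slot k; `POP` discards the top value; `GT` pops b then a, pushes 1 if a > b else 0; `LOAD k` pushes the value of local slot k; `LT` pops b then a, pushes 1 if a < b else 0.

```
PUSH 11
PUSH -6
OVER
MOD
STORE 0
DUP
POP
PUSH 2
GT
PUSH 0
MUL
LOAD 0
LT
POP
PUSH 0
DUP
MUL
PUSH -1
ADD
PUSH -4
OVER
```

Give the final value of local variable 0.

-6

PUSH 11  11
PUSH -6  11 -6
OVER     11 -6 11
MOD      11 -6
STORE 0  11
DUP      11 11
POP      11
PUSH 2   11 2
GT       1
PUSH 0   1 0
MUL      0
LOAD 0   0 -6
LT       0
POP      (empty)
PUSH 0   0
DUP      0 0
MUL      0
PUSH -1  0 -1
ADD      -1
PUSH -4  -1 -4
OVER     -1 -4 -1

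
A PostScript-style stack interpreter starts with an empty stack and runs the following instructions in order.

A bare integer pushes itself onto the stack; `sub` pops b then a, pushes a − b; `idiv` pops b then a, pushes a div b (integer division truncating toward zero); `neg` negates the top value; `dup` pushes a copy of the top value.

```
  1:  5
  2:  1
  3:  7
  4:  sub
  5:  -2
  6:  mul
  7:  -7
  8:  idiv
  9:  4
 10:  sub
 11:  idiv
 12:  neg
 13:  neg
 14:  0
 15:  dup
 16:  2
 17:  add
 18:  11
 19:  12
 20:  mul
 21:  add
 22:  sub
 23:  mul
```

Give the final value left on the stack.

5    → [5]
1    → [5, 1]
7    → [5, 1, 7]
sub  → [5, -6]
-2   → [5, -6, -2]
mul  → [5, 12]
-7   → [5, 12, -7]
idiv → [5, -1]
4    → [5, -1, 4]
sub  → [5, -5]
idiv → [-1]
neg  → [1]
neg  → [-1]
0    → [-1, 0]
dup  → [-1, 0, 0]
2    → [-1, 0, 0, 2]
add  → [-1, 0, 2]
11   → [-1, 0, 2, 11]
12   → [-1, 0, 2, 11, 12]
mul  → [-1, 0, 2, 132]
add  → [-1, 0, 134]
sub  → [-1, -134]
mul  → [134]

134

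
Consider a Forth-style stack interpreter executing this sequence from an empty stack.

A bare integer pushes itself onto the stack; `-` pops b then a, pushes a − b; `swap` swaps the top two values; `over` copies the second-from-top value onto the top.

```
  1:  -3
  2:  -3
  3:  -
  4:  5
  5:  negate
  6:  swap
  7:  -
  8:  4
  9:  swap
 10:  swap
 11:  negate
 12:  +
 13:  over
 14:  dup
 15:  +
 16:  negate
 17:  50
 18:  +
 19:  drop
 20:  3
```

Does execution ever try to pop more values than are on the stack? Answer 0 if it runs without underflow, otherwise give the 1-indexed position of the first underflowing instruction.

13

-3     : -3
-3     : -3 -3
-      : 0
5      : 0 5
negate : 0 -5
swap   : -5 0
-      : -5
4      : -5 4
swap   : 4 -5
swap   : -5 4
negate : -5 -4
+      : -9
over  — needs 2 operands, stack has 1 → underflow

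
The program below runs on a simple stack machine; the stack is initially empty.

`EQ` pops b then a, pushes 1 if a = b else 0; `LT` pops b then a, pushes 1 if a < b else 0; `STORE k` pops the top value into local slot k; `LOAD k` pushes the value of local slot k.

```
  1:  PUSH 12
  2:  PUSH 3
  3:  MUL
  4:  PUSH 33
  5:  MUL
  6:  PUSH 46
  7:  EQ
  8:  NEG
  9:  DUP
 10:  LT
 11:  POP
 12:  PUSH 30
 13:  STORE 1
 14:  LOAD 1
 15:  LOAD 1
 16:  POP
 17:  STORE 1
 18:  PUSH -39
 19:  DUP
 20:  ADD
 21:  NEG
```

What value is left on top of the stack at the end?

PUSH 12  → 12
PUSH 3   → 12 3
MUL      → 36
PUSH 33  → 36 33
MUL      → 1188
PUSH 46  → 1188 46
EQ       → 0
NEG      → 0
DUP      → 0 0
LT       → 0
POP      → (empty)
PUSH 30  → 30
STORE 1  → (empty)
LOAD 1   → 30
LOAD 1   → 30 30
POP      → 30
STORE 1  → (empty)
PUSH -39 → -39
DUP      → -39 -39
ADD      → -78
NEG      → 78

78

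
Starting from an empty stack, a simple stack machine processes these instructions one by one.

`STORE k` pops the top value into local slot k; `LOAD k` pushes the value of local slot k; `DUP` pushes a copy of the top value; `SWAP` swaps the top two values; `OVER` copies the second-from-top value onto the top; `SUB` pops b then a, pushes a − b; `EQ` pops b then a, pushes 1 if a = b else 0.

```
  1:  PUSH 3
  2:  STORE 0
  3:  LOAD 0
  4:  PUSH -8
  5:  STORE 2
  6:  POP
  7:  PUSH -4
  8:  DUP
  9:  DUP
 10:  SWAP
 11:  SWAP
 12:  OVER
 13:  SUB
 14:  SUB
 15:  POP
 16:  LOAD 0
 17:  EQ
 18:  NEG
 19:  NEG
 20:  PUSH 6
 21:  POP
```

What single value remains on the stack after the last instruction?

0

PUSH 3  → 3
STORE 0 → (empty)
LOAD 0  → 3
PUSH -8 → 3 -8
STORE 2 → 3
POP     → (empty)
PUSH -4 → -4
DUP     → -4 -4
DUP     → -4 -4 -4
SWAP    → -4 -4 -4
SWAP    → -4 -4 -4
OVER    → -4 -4 -4 -4
SUB     → -4 -4 0
SUB     → -4 -4
POP     → -4
LOAD 0  → -4 3
EQ      → 0
NEG     → 0
NEG     → 0
PUSH 6  → 0 6
POP     → 0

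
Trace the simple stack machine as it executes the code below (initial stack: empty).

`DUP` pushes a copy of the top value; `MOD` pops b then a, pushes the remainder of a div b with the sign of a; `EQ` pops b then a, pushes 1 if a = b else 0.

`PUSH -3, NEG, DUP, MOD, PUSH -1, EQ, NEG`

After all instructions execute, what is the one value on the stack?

PUSH -3  -3
NEG      3
DUP      3 3
MOD      0
PUSH -1  0 -1
EQ       0
NEG      0

0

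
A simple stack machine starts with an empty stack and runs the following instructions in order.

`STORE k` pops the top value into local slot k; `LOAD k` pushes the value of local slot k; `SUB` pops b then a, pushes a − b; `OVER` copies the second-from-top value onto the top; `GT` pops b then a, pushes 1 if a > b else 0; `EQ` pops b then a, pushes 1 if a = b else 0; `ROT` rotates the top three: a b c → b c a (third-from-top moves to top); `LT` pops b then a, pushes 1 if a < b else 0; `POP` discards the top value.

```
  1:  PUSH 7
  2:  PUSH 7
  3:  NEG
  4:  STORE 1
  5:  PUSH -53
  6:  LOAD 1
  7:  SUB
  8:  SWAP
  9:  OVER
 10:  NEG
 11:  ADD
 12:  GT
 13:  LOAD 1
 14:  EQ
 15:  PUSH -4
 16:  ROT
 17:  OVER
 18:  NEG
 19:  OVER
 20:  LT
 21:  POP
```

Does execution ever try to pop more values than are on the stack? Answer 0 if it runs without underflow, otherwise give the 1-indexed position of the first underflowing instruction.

PUSH 7   -> 7
PUSH 7   -> 7 7
NEG      -> 7 -7
STORE 1  -> 7
PUSH -53 -> 7 -53
LOAD 1   -> 7 -53 -7
SUB      -> 7 -46
SWAP     -> -46 7
OVER     -> -46 7 -46
NEG      -> -46 7 46
ADD      -> -46 53
GT       -> 0
LOAD 1   -> 0 -7
EQ       -> 0
PUSH -4  -> 0 -4
ROT  — needs 3 operands, stack has 2 → underflow

16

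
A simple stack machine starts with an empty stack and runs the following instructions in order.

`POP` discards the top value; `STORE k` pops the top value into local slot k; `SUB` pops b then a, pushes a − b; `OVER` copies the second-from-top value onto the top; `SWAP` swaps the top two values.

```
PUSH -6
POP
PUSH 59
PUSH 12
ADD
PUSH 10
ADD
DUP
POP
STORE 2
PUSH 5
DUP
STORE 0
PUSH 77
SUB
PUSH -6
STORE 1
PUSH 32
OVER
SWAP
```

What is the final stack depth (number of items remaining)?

PUSH -6  [-6]
POP      []
PUSH 59  [59]
PUSH 12  [59, 12]
ADD      [71]
PUSH 10  [71, 10]
ADD      [81]
DUP      [81, 81]
POP      [81]
STORE 2  []
PUSH 5   [5]
DUP      [5, 5]
STORE 0  [5]
PUSH 77  [5, 77]
SUB      [-72]
PUSH -6  [-72, -6]
STORE 1  [-72]
PUSH 32  [-72, 32]
OVER     [-72, 32, -72]
SWAP     [-72, -72, 32]

3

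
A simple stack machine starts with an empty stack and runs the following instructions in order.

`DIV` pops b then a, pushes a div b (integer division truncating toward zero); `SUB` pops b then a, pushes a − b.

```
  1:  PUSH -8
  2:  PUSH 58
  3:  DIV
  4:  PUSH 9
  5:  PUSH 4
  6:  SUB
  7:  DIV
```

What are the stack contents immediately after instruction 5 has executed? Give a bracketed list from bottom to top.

PUSH -8 -> -8
PUSH 58 -> -8 58
DIV     -> 0
PUSH 9  -> 0 9
PUSH 4  -> 0 9 4

[0, 9, 4]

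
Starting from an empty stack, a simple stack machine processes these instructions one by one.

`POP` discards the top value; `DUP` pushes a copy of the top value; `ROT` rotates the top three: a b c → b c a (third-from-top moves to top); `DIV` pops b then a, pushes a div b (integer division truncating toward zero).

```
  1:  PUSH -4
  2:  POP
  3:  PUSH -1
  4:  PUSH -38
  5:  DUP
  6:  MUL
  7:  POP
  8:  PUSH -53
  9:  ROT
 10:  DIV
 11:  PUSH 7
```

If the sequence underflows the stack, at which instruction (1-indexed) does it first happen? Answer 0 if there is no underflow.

PUSH -4  -> [-4]
POP      -> []
PUSH -1  -> [-1]
PUSH -38 -> [-1, -38]
DUP      -> [-1, -38, -38]
MUL      -> [-1, 1444]
POP      -> [-1]
PUSH -53 -> [-1, -53]
ROT  — needs 3 operands, stack has 2 → underflow

9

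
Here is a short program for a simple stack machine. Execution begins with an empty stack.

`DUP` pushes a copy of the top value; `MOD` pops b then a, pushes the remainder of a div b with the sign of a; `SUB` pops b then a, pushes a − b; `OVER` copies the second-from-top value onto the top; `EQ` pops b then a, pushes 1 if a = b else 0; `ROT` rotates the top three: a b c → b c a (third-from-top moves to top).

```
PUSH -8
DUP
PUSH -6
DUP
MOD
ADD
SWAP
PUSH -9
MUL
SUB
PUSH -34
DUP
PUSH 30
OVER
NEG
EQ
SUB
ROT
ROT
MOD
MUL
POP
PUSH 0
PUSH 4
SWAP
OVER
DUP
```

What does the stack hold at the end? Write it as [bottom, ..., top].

[4, 0, 4, 4]

PUSH -8  : [-8]
DUP      : [-8, -8]
PUSH -6  : [-8, -8, -6]
DUP      : [-8, -8, -6, -6]
MOD      : [-8, -8, 0]
ADD      : [-8, -8]
SWAP     : [-8, -8]
PUSH -9  : [-8, -8, -9]
MUL      : [-8, 72]
SUB      : [-80]
PUSH -34 : [-80, -34]
DUP      : [-80, -34, -34]
PUSH 30  : [-80, -34, -34, 30]
OVER     : [-80, -34, -34, 30, -34]
NEG      : [-80, -34, -34, 30, 34]
EQ       : [-80, -34, -34, 0]
SUB      : [-80, -34, -34]
ROT      : [-34, -34, -80]
ROT      : [-34, -80, -34]
MOD      : [-34, -12]
MUL      : [408]
POP      : []
PUSH 0   : [0]
PUSH 4   : [0, 4]
SWAP     : [4, 0]
OVER     : [4, 0, 4]
DUP      : [4, 0, 4, 4]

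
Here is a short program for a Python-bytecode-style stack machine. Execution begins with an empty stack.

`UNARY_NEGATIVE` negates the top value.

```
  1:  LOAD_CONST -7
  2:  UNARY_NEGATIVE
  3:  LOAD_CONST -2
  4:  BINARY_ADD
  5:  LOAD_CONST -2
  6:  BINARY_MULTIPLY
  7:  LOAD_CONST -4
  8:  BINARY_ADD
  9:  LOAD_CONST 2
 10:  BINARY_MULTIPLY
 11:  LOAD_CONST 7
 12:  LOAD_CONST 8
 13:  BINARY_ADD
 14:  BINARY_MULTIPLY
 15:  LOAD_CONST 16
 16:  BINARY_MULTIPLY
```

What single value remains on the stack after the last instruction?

LOAD_CONST -7   -> -7
UNARY_NEGATIVE  -> 7
LOAD_CONST -2   -> 7 -2
BINARY_ADD      -> 5
LOAD_CONST -2   -> 5 -2
BINARY_MULTIPLY -> -10
LOAD_CONST -4   -> -10 -4
BINARY_ADD      -> -14
LOAD_CONST 2    -> -14 2
BINARY_MULTIPLY -> -28
LOAD_CONST 7    -> -28 7
LOAD_CONST 8    -> -28 7 8
BINARY_ADD      -> -28 15
BINARY_MULTIPLY -> -420
LOAD_CONST 16   -> -420 16
BINARY_MULTIPLY -> -6720

-6720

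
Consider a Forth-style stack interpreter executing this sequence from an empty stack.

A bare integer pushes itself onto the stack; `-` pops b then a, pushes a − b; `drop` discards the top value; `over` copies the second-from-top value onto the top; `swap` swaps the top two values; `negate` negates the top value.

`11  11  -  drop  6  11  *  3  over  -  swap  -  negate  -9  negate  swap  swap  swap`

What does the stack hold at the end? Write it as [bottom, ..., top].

11     : [11]
11     : [11, 11]
-      : [0]
drop   : []
6      : [6]
11     : [6, 11]
*      : [66]
3      : [66, 3]
over   : [66, 3, 66]
-      : [66, -63]
swap   : [-63, 66]
-      : [-129]
negate : [129]
-9     : [129, -9]
negate : [129, 9]
swap   : [9, 129]
swap   : [129, 9]
swap   : [9, 129]

[9, 129]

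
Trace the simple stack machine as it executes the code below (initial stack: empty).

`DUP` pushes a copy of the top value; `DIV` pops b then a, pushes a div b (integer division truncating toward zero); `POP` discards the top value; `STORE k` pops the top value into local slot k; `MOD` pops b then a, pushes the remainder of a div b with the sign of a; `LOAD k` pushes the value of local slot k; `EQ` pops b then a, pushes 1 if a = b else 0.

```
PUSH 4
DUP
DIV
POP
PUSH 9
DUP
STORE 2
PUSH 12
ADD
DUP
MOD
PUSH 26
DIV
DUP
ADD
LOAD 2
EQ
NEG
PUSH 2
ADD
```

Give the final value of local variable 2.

PUSH 4  : 4
DUP     : 4 4
DIV     : 1
POP     : (empty)
PUSH 9  : 9
DUP     : 9 9
STORE 2 : 9
PUSH 12 : 9 12
ADD     : 21
DUP     : 21 21
MOD     : 0
PUSH 26 : 0 26
DIV     : 0
DUP     : 0 0
ADD     : 0
LOAD 2  : 0 9
EQ      : 0
NEG     : 0
PUSH 2  : 0 2
ADD     : 2

9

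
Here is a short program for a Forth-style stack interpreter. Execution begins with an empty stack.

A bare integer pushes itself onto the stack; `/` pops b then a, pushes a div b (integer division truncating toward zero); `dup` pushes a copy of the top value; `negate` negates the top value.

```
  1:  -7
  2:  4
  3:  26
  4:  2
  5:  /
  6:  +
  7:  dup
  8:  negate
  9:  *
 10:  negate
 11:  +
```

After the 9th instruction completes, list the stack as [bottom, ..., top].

[-7, -289]

-7     : [-7]
4      : [-7, 4]
26     : [-7, 4, 26]
2      : [-7, 4, 26, 2]
/      : [-7, 4, 13]
+      : [-7, 17]
dup    : [-7, 17, 17]
negate : [-7, 17, -17]
*      : [-7, -289]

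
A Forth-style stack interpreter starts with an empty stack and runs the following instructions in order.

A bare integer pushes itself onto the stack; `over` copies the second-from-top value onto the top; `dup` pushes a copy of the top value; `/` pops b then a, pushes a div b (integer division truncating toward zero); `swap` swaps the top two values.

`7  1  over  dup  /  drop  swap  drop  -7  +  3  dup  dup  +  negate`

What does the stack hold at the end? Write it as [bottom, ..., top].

[-6, 3, -6]

7      → 7
1      → 7 1
over   → 7 1 7
dup    → 7 1 7 7
/      → 7 1 1
drop   → 7 1
swap   → 1 7
drop   → 1
-7     → 1 -7
+      → -6
3      → -6 3
dup    → -6 3 3
dup    → -6 3 3 3
+      → -6 3 6
negate → -6 3 -6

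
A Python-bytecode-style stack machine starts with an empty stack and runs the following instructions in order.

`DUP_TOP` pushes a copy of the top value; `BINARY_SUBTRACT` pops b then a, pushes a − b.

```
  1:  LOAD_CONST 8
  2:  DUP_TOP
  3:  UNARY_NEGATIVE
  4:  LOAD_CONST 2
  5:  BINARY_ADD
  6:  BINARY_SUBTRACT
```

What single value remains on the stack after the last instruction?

LOAD_CONST 8    -> 8
DUP_TOP         -> 8 8
UNARY_NEGATIVE  -> 8 -8
LOAD_CONST 2    -> 8 -8 2
BINARY_ADD      -> 8 -6
BINARY_SUBTRACT -> 14

14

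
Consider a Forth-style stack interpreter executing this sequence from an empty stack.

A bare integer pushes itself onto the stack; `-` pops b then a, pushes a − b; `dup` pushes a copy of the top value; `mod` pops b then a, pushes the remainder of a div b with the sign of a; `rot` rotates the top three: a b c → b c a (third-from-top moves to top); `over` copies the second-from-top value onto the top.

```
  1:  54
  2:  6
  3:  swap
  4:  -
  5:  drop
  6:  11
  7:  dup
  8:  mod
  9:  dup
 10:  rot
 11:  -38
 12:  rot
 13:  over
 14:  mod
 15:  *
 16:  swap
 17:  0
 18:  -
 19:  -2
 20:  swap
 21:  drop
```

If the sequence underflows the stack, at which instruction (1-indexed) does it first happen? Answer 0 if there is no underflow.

54   → 54
6    → 54 6
swap → 6 54
-    → -48
drop → (empty)
11   → 11
dup  → 11 11
mod  → 0
dup  → 0 0
rot  — needs 3 operands, stack has 2 → underflow

10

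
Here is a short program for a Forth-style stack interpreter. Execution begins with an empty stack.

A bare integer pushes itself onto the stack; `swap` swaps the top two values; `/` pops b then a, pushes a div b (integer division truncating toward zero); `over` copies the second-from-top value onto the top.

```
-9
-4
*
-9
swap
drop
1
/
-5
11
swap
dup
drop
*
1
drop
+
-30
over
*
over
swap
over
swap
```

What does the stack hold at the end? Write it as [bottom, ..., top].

[-64, -64, -64, 1920]

-9    [-9]
-4    [-9, -4]
*     [36]
-9    [36, -9]
swap  [-9, 36]
drop  [-9]
1     [-9, 1]
/     [-9]
-5    [-9, -5]
11    [-9, -5, 11]
swap  [-9, 11, -5]
dup   [-9, 11, -5, -5]
drop  [-9, 11, -5]
*     [-9, -55]
1     [-9, -55, 1]
drop  [-9, -55]
+     [-64]
-30   [-64, -30]
over  [-64, -30, -64]
*     [-64, 1920]
over  [-64, 1920, -64]
swap  [-64, -64, 1920]
over  [-64, -64, 1920, -64]
swap  [-64, -64, -64, 1920]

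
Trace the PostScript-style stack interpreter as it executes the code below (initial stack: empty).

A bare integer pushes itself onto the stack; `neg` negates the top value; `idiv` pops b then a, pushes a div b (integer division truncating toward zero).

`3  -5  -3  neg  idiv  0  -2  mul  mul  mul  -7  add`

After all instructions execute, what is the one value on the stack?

-7

3    -> [3]
-5   -> [3, -5]
-3   -> [3, -5, -3]
neg  -> [3, -5, 3]
idiv -> [3, -1]
0    -> [3, -1, 0]
-2   -> [3, -1, 0, -2]
mul  -> [3, -1, 0]
mul  -> [3, 0]
mul  -> [0]
-7   -> [0, -7]
add  -> [-7]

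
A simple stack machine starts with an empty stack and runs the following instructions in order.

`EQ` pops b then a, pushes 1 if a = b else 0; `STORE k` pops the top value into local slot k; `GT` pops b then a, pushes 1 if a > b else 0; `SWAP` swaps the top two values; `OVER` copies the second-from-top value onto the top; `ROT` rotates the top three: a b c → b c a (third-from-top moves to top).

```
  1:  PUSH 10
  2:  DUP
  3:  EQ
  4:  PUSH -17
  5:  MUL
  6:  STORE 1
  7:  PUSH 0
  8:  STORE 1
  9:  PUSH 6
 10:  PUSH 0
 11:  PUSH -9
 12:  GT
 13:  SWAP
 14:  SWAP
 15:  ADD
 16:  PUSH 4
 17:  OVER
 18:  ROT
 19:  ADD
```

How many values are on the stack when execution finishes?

2

PUSH 10  → [10]
DUP      → [10, 10]
EQ       → [1]
PUSH -17 → [1, -17]
MUL      → [-17]
STORE 1  → []
PUSH 0   → [0]
STORE 1  → []
PUSH 6   → [6]
PUSH 0   → [6, 0]
PUSH -9  → [6, 0, -9]
GT       → [6, 1]
SWAP     → [1, 6]
SWAP     → [6, 1]
ADD      → [7]
PUSH 4   → [7, 4]
OVER     → [7, 4, 7]
ROT      → [4, 7, 7]
ADD      → [4, 14]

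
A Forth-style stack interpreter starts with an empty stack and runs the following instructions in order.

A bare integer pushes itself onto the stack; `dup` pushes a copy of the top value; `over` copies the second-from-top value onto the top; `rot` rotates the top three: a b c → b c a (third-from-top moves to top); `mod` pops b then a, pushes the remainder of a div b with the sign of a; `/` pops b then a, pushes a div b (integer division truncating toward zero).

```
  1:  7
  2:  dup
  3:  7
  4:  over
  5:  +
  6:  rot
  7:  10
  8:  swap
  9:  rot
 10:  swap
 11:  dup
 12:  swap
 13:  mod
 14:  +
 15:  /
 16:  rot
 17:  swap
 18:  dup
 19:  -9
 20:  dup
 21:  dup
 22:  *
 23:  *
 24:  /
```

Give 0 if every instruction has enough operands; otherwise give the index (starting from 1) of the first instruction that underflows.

16

7     [7]
dup   [7, 7]
7     [7, 7, 7]
over  [7, 7, 7, 7]
+     [7, 7, 14]
rot   [7, 14, 7]
10    [7, 14, 7, 10]
swap  [7, 14, 10, 7]
rot   [7, 10, 7, 14]
swap  [7, 10, 14, 7]
dup   [7, 10, 14, 7, 7]
swap  [7, 10, 14, 7, 7]
mod   [7, 10, 14, 0]
+     [7, 10, 14]
/     [7, 0]
rot  — needs 3 operands, stack has 2 → underflow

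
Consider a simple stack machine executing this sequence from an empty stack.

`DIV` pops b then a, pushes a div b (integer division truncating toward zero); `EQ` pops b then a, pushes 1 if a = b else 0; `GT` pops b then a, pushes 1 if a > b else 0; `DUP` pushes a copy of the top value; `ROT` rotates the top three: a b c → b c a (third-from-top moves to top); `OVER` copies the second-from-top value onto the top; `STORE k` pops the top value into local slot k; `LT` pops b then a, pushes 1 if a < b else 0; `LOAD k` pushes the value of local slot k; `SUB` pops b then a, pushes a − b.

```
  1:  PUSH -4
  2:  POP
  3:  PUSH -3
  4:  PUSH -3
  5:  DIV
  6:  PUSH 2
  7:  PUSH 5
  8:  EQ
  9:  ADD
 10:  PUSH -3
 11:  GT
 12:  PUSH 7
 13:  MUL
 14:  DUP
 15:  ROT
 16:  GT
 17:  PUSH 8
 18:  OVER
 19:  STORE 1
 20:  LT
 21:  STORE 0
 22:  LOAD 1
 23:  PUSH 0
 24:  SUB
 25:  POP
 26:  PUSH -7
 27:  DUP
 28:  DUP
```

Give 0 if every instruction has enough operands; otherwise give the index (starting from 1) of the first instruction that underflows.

15

PUSH -4  -4
POP      (empty)
PUSH -3  -3
PUSH -3  -3 -3
DIV      1
PUSH 2   1 2
PUSH 5   1 2 5
EQ       1 0
ADD      1
PUSH -3  1 -3
GT       1
PUSH 7   1 7
MUL      7
DUP      7 7
ROT  — needs 3 operands, stack has 2 → underflow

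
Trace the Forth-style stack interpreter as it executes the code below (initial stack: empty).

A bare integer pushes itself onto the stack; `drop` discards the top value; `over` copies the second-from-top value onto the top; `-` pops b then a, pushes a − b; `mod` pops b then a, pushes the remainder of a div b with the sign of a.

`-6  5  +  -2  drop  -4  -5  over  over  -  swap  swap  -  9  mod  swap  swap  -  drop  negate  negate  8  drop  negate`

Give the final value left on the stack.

1

-6      -6
5       -6 5
+       -1
-2      -1 -2
drop    -1
-4      -1 -4
-5      -1 -4 -5
over    -1 -4 -5 -4
over    -1 -4 -5 -4 -5
-       -1 -4 -5 1
swap    -1 -4 1 -5
swap    -1 -4 -5 1
-       -1 -4 -6
9       -1 -4 -6 9
mod     -1 -4 -6
swap    -1 -6 -4
swap    -1 -4 -6
-       -1 2
drop    -1
negate  1
negate  -1
8       -1 8
drop    -1
negate  1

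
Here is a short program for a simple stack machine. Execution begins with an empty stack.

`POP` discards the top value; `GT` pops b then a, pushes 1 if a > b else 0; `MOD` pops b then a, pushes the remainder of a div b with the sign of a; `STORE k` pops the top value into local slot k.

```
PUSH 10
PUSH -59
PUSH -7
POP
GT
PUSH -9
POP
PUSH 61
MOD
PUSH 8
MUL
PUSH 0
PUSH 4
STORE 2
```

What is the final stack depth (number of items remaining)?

2

PUSH 10  -> [10]
PUSH -59 -> [10, -59]
PUSH -7  -> [10, -59, -7]
POP      -> [10, -59]
GT       -> [1]
PUSH -9  -> [1, -9]
POP      -> [1]
PUSH 61  -> [1, 61]
MOD      -> [1]
PUSH 8   -> [1, 8]
MUL      -> [8]
PUSH 0   -> [8, 0]
PUSH 4   -> [8, 0, 4]
STORE 2  -> [8, 0]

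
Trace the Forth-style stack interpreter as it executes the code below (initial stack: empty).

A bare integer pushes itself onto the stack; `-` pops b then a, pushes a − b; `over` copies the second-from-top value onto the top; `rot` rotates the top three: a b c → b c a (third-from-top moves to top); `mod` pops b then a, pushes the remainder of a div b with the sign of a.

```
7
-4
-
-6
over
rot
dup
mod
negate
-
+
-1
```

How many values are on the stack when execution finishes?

7      : [7]
-4     : [7, -4]
-      : [11]
-6     : [11, -6]
over   : [11, -6, 11]
rot    : [-6, 11, 11]
dup    : [-6, 11, 11, 11]
mod    : [-6, 11, 0]
negate : [-6, 11, 0]
-      : [-6, 11]
+      : [5]
-1     : [5, -1]

2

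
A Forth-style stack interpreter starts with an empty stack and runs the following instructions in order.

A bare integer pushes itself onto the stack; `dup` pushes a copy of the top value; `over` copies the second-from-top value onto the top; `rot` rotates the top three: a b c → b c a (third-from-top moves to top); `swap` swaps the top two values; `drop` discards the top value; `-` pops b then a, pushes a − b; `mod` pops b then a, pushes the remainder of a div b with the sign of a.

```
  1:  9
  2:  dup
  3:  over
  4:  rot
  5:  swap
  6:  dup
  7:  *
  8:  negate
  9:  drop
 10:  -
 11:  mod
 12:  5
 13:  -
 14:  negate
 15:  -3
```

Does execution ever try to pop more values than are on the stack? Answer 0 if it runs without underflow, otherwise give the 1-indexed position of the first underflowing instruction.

11

9       9
dup     9 9
over    9 9 9
rot     9 9 9
swap    9 9 9
dup     9 9 9 9
*       9 9 81
negate  9 9 -81
drop    9 9
-       0
mod  — needs 2 operands, stack has 1 → underflow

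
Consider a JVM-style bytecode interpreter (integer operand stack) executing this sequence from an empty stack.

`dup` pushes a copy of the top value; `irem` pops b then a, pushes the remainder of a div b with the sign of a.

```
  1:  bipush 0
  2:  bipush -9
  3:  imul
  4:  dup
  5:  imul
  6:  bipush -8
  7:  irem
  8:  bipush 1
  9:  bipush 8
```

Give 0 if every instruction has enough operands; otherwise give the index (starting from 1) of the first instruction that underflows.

0

bipush 0  -> 0
bipush -9 -> 0 -9
imul      -> 0
dup       -> 0 0
imul      -> 0
bipush -8 -> 0 -8
irem      -> 0
bipush 1  -> 0 1
bipush 8  -> 0 1 8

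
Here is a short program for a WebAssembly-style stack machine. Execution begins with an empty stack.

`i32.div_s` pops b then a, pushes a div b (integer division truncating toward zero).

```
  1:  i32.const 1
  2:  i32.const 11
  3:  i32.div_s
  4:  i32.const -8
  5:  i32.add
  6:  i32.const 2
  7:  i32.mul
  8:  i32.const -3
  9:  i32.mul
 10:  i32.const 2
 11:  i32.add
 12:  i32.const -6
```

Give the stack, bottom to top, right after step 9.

i32.const 1   1
i32.const 11  1 11
i32.div_s     0
i32.const -8  0 -8
i32.add       -8
i32.const 2   -8 2
i32.mul       -16
i32.const -3  -16 -3
i32.mul       48

[48]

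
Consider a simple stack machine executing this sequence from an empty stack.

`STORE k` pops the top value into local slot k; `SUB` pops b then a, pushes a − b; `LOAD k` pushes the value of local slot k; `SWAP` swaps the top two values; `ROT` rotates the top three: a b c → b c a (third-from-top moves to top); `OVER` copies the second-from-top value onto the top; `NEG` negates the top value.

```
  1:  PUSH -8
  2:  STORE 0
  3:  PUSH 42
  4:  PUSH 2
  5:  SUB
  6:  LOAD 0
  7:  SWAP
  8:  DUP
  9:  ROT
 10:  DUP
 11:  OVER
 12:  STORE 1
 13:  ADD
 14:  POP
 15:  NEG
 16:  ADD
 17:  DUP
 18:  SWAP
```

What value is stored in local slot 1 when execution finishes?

PUSH -8  [-8]
STORE 0  []
PUSH 42  [42]
PUSH 2   [42, 2]
SUB      [40]
LOAD 0   [40, -8]
SWAP     [-8, 40]
DUP      [-8, 40, 40]
ROT      [40, 40, -8]
DUP      [40, 40, -8, -8]
OVER     [40, 40, -8, -8, -8]
STORE 1  [40, 40, -8, -8]
ADD      [40, 40, -16]
POP      [40, 40]
NEG      [40, -40]
ADD      [0]
DUP      [0, 0]
SWAP     [0, 0]

-8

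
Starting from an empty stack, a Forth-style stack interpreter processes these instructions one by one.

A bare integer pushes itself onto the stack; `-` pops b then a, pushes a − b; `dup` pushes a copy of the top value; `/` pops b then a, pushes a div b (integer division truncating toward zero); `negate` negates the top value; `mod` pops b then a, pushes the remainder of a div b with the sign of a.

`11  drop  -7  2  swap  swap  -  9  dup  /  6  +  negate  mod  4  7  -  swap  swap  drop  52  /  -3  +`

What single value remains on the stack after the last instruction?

-3

11      11
drop    (empty)
-7      -7
2       -7 2
swap    2 -7
swap    -7 2
-       -9
9       -9 9
dup     -9 9 9
/       -9 1
6       -9 1 6
+       -9 7
negate  -9 -7
mod     -2
4       -2 4
7       -2 4 7
-       -2 -3
swap    -3 -2
swap    -2 -3
drop    -2
52      -2 52
/       0
-3      0 -3
+       -3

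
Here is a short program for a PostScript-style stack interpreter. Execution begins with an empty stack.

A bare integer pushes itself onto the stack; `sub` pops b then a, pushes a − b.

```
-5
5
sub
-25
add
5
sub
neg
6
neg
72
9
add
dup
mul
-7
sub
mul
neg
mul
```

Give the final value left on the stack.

-5  : [-5]
5   : [-5, 5]
sub : [-10]
-25 : [-10, -25]
add : [-35]
5   : [-35, 5]
sub : [-40]
neg : [40]
6   : [40, 6]
neg : [40, -6]
72  : [40, -6, 72]
9   : [40, -6, 72, 9]
add : [40, -6, 81]
dup : [40, -6, 81, 81]
mul : [40, -6, 6561]
-7  : [40, -6, 6561, -7]
sub : [40, -6, 6568]
mul : [40, -39408]
neg : [40, 39408]
mul : [1576320]

1576320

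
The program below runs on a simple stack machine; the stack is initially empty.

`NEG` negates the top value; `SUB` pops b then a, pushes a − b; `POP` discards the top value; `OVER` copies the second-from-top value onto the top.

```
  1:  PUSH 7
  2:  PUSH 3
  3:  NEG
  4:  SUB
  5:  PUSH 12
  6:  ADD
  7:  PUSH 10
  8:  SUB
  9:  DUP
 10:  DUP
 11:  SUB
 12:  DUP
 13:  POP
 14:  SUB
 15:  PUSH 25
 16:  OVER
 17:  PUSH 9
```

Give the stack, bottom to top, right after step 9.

[12, 12]

PUSH 7   7
PUSH 3   7 3
NEG      7 -3
SUB      10
PUSH 12  10 12
ADD      22
PUSH 10  22 10
SUB      12
DUP      12 12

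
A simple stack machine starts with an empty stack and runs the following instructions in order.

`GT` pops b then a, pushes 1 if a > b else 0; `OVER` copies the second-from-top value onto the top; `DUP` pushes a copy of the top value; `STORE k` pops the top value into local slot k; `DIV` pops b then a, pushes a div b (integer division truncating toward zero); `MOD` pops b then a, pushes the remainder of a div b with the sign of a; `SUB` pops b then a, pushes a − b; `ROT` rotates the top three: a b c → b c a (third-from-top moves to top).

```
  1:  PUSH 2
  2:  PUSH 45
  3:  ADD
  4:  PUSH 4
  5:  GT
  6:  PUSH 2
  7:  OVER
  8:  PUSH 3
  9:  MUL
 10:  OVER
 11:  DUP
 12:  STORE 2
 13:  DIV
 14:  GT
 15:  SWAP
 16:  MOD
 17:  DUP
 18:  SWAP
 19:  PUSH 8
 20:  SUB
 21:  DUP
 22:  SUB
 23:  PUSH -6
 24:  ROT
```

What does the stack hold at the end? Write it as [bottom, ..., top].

[0, -6, 0]

PUSH 2  : [2]
PUSH 45 : [2, 45]
ADD     : [47]
PUSH 4  : [47, 4]
GT      : [1]
PUSH 2  : [1, 2]
OVER    : [1, 2, 1]
PUSH 3  : [1, 2, 1, 3]
MUL     : [1, 2, 3]
OVER    : [1, 2, 3, 2]
DUP     : [1, 2, 3, 2, 2]
STORE 2 : [1, 2, 3, 2]
DIV     : [1, 2, 1]
GT      : [1, 1]
SWAP    : [1, 1]
MOD     : [0]
DUP     : [0, 0]
SWAP    : [0, 0]
PUSH 8  : [0, 0, 8]
SUB     : [0, -8]
DUP     : [0, -8, -8]
SUB     : [0, 0]
PUSH -6 : [0, 0, -6]
ROT     : [0, -6, 0]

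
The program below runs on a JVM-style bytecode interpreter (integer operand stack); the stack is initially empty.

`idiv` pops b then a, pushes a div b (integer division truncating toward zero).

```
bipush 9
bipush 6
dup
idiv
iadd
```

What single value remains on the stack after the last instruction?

10

bipush 9 : [9]
bipush 6 : [9, 6]
dup      : [9, 6, 6]
idiv     : [9, 1]
iadd     : [10]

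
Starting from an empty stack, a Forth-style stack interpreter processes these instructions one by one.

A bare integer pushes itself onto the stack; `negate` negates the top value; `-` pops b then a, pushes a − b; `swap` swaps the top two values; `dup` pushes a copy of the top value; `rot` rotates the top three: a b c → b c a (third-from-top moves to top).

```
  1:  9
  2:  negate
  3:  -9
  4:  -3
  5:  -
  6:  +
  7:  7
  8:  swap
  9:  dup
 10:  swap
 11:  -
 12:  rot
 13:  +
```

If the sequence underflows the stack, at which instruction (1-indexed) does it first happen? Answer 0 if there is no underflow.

9      : 9
negate : -9
-9     : -9 -9
-3     : -9 -9 -3
-      : -9 -6
+      : -15
7      : -15 7
swap   : 7 -15
dup    : 7 -15 -15
swap   : 7 -15 -15
-      : 7 0
rot  — needs 3 operands, stack has 2 → underflow

12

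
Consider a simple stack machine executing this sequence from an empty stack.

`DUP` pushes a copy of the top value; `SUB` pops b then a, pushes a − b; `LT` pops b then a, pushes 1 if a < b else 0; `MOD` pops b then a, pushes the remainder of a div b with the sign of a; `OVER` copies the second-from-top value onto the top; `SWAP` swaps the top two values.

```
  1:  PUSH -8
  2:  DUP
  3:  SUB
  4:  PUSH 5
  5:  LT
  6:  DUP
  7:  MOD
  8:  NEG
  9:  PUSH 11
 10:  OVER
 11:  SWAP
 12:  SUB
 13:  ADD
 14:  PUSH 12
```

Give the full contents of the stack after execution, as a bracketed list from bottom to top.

PUSH -8 → [-8]
DUP     → [-8, -8]
SUB     → [0]
PUSH 5  → [0, 5]
LT      → [1]
DUP     → [1, 1]
MOD     → [0]
NEG     → [0]
PUSH 11 → [0, 11]
OVER    → [0, 11, 0]
SWAP    → [0, 0, 11]
SUB     → [0, -11]
ADD     → [-11]
PUSH 12 → [-11, 12]

[-11, 12]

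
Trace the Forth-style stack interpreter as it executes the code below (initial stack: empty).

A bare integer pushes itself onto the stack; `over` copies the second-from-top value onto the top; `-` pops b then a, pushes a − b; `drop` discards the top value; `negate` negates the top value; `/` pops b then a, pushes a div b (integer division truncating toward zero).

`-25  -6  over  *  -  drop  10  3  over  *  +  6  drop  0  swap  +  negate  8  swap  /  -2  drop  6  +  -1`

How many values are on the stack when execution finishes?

-25     -25
-6      -25 -6
over    -25 -6 -25
*       -25 150
-       -175
drop    (empty)
10      10
3       10 3
over    10 3 10
*       10 30
+       40
6       40 6
drop    40
0       40 0
swap    0 40
+       40
negate  -40
8       -40 8
swap    8 -40
/       0
-2      0 -2
drop    0
6       0 6
+       6
-1      6 -1

2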